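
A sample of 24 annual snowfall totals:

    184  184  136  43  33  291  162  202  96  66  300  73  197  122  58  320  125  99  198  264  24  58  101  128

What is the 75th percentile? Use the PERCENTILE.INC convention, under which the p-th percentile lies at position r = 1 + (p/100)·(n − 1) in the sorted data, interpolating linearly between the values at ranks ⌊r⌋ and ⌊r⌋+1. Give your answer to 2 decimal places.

Sorted: 24, 33, 43, 58, 58, 66, 73, 96, 99, 101, 122, 125, 128, 136, 162, 184, 184, 197, 198, 202, 264, 291, 300, 320.
n = 24.
r = 1 + (75/100)·(24 − 1) = 1 + 17.25 = 18.25.
Rank 18 is 197 and rank 19 is 198.
Interpolate: 197 + 0.25·(198 − 197) = 197 + 0.25·1 = 197.25.

197.25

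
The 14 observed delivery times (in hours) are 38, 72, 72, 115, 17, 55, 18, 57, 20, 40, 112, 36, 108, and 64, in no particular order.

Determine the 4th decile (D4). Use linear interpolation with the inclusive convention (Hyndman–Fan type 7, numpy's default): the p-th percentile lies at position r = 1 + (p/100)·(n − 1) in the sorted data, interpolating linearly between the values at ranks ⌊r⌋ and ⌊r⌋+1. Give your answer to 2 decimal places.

43.00

Sorted: 17, 18, 20, 36, 38, 40, 55, 57, 64, 72, 72, 108, 112, 115.
n = 14.
r = 1 + (40/100)·(14 − 1) = 1 + 5.2 = 6.2.
Rank 6 is 40 and rank 7 is 55.
Interpolate: 40 + 0.2·(55 − 40) = 40 + 0.2·15 = 43.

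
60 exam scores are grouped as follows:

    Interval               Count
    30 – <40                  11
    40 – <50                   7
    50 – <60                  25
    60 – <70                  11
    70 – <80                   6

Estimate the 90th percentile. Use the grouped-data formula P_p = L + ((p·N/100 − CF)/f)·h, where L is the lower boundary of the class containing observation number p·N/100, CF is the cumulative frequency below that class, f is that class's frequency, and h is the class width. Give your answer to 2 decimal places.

N = 60; target position k = 90/100 · 60 = 54.
Cumulative frequencies: 11, 18, 43, 54, 60.
Observation 54 falls in the class 60 – <70.
L = 60, CF = 43, f = 11, h = 10.
P90 = 60 + ((54 − 43)/11)·10 = 60 + 10 = 70.

70.00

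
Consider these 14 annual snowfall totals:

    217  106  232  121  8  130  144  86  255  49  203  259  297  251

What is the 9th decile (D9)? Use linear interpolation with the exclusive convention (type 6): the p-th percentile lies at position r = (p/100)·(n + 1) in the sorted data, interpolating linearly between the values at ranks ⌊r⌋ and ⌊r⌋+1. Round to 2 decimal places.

278.00

Sorted: 8, 49, 86, 106, 121, 130, 144, 203, 217, 232, 251, 255, 259, 297.
n = 14.
r = (90/100)·(14 + 1) = 13.5.
Rank 13 is 259 and rank 14 is 297.
Interpolate: 259 + 0.5·(297 − 259) = 259 + 0.5·38 = 278.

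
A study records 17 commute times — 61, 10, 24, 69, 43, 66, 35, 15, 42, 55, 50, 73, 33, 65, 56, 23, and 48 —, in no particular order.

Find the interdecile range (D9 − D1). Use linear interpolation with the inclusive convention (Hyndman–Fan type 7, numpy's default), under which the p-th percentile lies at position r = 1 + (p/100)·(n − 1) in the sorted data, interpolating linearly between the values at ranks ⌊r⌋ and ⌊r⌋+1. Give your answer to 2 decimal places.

47.40

Sorted: 10, 15, 23, 24, 33, 35, 42, 43, 48, 50, 55, 56, 61, 65, 66, 69, 73.
n = 17.
P10: r = 2.6; ranks 2–3 are 15, 23; interpolating gives 19.8.
P90: r = 15.4; ranks 15–16 are 66, 69; interpolating gives 67.2.
Difference: 67.2 − 19.8 = 47.4.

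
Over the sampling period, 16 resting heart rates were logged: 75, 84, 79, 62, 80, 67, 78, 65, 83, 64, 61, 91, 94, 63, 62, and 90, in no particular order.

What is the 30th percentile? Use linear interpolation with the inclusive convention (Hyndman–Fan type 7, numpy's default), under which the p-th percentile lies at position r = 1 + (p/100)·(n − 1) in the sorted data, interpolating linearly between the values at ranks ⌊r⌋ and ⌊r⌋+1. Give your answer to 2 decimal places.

64.50

Sorted: 61, 62, 62, 63, 64, 65, 67, 75, 78, 79, 80, 83, 84, 90, 91, 94.
n = 16.
r = 1 + (30/100)·(16 − 1) = 1 + 4.5 = 5.5.
Rank 5 is 64 and rank 6 is 65.
Interpolate: 64 + 0.5·(65 − 64) = 64 + 0.5·1 = 64.5.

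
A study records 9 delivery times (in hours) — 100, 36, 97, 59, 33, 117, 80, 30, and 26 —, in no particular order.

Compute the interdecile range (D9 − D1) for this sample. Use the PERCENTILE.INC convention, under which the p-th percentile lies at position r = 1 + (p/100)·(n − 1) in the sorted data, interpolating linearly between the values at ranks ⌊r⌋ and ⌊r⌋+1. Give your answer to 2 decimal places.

Sorted: 26, 30, 33, 36, 59, 80, 97, 100, 117.
n = 9.
P10: r = 1.8; ranks 1–2 are 26, 30; interpolating gives 29.2.
P90: r = 8.2; ranks 8–9 are 100, 117; interpolating gives 103.4.
Difference: 103.4 − 29.2 = 74.2.

74.20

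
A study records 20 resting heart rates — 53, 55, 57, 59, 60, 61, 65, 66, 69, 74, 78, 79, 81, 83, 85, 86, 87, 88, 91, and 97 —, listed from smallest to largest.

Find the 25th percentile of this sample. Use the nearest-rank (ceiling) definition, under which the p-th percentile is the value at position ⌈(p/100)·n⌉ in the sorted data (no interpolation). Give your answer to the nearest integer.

n = 20.
Position = ⌈25/100 · 20⌉ = ⌈5⌉ = 5.
The value at rank 5 is 60.

60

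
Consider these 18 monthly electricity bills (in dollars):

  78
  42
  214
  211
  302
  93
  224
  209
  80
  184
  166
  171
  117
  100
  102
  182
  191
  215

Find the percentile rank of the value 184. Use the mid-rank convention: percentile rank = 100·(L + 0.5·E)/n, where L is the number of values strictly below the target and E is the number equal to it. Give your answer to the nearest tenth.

Sorted: 42, 78, 80, 93, 100, 102, 117, 166, 171, 182, 184, 191, 209, 211, 214, 215, 224, 302.
Count below 184: L = 10; count equal: E = 1; n = 18.
Percentile rank = 100·(10 + 0.5·1)/18 = 100·10.5/18 = 58.33.

58.3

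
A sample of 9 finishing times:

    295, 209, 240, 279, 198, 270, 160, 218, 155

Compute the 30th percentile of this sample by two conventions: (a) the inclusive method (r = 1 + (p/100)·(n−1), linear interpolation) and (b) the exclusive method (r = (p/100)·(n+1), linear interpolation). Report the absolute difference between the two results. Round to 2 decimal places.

Sorted: 155, 160, 198, 209, 218, 240, 270, 279, 295.
n = 9.
(a) r = 3.4; between ranks 3 (198) and 4 (209): 202.4.
(b) r = 3 → value at rank 3 = 198.
|202.4 − 198| = 4.4.

4.40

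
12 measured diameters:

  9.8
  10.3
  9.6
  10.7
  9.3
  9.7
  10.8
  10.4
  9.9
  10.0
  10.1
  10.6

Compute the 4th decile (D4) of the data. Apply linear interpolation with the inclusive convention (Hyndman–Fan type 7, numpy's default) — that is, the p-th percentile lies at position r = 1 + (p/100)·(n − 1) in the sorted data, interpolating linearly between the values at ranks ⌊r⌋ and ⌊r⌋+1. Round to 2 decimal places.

Sorted: 9.3, 9.6, 9.7, 9.8, 9.9, 10.0, 10.1, 10.3, 10.4, 10.6, 10.7, 10.8.
n = 12.
r = 1 + (40/100)·(12 − 1) = 1 + 4.4 = 5.4.
Rank 5 is 9.9 and rank 6 is 10.0.
Interpolate: 9.9 + 0.4·(10.0 − 9.9) = 9.9 + 0.4·0.1 = 9.94.

9.94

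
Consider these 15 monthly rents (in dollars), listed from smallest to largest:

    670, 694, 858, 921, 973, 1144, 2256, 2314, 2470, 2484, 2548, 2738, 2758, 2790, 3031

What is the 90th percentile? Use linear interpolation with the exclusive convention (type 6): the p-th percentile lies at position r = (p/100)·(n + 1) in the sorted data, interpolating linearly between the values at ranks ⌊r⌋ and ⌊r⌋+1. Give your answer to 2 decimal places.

n = 15.
r = (90/100)·(15 + 1) = 14.4.
Rank 14 is 2790 and rank 15 is 3031.
Interpolate: 2790 + 0.4·(3031 − 2790) = 2790 + 0.4·241 = 2886.4.

2886.40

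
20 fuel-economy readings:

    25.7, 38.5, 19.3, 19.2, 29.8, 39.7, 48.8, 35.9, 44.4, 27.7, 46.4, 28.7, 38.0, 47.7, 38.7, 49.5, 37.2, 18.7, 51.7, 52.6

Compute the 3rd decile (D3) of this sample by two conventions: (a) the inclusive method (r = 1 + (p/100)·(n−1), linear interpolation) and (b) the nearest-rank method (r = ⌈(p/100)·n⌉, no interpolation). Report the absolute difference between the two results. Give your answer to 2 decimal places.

0.77

Sorted: 18.7, 19.2, 19.3, 25.7, 27.7, 28.7, 29.8, 35.9, 37.2, 38.0, 38.5, 38.7, 39.7, 44.4, 46.4, 47.7, 48.8, 49.5, 51.7, 52.6.
n = 20.
(a) r = 6.7; between ranks 6 (28.7) and 7 (29.8): 29.47.
(b) the nearest-rank method: rank 6 → 28.7.
|29.47 − 28.7| = 0.77.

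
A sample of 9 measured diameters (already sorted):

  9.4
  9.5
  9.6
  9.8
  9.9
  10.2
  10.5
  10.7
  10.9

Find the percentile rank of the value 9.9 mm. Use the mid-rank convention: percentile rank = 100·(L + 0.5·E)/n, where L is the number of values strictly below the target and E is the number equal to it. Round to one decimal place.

Count below 9.9: L = 4; count equal: E = 1; n = 9.
Percentile rank = 100·(4 + 0.5·1)/9 = 100·4.5/9 = 50.

50.0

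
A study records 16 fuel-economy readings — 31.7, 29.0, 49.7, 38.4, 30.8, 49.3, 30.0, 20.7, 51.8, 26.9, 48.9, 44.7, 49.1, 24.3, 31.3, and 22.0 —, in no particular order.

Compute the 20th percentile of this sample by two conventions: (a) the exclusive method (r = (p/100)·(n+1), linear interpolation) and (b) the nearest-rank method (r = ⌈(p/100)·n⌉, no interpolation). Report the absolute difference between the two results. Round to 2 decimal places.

Sorted: 20.7, 22.0, 24.3, 26.9, 29.0, 30.0, 30.8, 31.3, 31.7, 38.4, 44.7, 48.9, 49.1, 49.3, 49.7, 51.8.
n = 16.
(a) r = 3.4; between ranks 3 (24.3) and 4 (26.9): 25.34.
(b) the nearest-rank method: rank 4 → 26.9.
|25.34 − 26.9| = 1.56.

1.56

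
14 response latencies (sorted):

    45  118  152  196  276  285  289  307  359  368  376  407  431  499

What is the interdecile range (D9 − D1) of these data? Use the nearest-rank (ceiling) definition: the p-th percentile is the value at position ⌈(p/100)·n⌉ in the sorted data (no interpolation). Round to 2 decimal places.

313.00

n = 14.
P10: rank ⌈10/100·14⌉ = 2 → 118.
P90: rank ⌈90/100·14⌉ = 13 → 431.
Difference: 431 − 118 = 313.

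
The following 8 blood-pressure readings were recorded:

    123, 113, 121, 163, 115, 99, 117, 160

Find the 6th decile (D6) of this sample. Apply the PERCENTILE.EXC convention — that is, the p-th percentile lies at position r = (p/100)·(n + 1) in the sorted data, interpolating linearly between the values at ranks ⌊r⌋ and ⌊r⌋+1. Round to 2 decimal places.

121.80

Sorted: 99, 113, 115, 117, 121, 123, 160, 163.
n = 8.
r = (60/100)·(8 + 1) = 5.4.
Rank 5 is 121 and rank 6 is 123.
Interpolate: 121 + 0.4·(123 − 121) = 121 + 0.4·2 = 121.8.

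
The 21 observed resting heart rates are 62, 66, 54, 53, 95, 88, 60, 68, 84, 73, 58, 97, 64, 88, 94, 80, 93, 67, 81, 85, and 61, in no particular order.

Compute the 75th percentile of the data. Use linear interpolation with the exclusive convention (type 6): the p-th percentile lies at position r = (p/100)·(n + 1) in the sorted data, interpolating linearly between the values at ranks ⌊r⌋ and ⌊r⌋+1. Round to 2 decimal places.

88.00

Sorted: 53, 54, 58, 60, 61, 62, 64, 66, 67, 68, 73, 80, 81, 84, 85, 88, 88, 93, 94, 95, 97.
n = 21.
r = (75/100)·(21 + 1) = 16.5.
Rank 16 is 88 and rank 17 is 88.
Interpolate: 88 + 0.5·(88 − 88) = 88 + 0.5·0 = 88.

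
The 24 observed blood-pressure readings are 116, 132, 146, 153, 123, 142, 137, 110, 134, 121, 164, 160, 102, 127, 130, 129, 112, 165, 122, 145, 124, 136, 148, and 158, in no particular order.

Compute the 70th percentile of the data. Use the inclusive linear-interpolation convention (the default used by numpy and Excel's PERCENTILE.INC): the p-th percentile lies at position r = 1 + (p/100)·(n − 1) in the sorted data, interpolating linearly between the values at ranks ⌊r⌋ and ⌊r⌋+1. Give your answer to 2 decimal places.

145.10

Sorted: 102, 110, 112, 116, 121, 122, 123, 124, 127, 129, 130, 132, 134, 136, 137, 142, 145, 146, 148, 153, 158, 160, 164, 165.
n = 24.
r = 1 + (70/100)·(24 − 1) = 1 + 16.1 = 17.1.
Rank 17 is 145 and rank 18 is 146.
Interpolate: 145 + 0.1·(146 − 145) = 145 + 0.1·1 = 145.1.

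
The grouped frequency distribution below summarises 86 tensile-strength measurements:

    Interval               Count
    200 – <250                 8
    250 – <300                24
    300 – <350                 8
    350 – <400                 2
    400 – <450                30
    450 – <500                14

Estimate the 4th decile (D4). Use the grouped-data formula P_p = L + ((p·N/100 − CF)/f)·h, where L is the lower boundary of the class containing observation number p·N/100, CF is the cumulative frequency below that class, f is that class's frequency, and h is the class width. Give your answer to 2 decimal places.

N = 86; target position k = 40/100 · 86 = 34.4.
Cumulative frequencies: 8, 32, 40, 42, 72, 86.
Observation 34.4 falls in the class 300 – <350.
L = 300, CF = 32, f = 8, h = 50.
P40 = 300 + ((34.4 − 32)/8)·50 = 300 + 15 = 315.

315.00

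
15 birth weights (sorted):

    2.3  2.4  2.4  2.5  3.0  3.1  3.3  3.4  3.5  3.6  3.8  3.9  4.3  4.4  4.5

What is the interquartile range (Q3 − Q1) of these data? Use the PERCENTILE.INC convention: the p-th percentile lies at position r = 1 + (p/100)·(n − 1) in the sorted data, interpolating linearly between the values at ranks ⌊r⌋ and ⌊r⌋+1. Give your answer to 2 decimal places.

1.10

n = 15.
P25: r = 4.5; ranks 4–5 are 2.5, 3.0; interpolating gives 2.75.
P75: r = 11.5; ranks 11–12 are 3.8, 3.9; interpolating gives 3.85.
Difference: 3.85 − 2.75 = 1.1.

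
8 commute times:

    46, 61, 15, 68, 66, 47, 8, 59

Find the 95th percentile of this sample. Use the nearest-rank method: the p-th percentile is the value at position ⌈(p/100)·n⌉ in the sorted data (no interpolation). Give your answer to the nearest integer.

68

Sorted: 8, 15, 46, 47, 59, 61, 66, 68.
n = 8.
Position = ⌈95/100 · 8⌉ = ⌈7.6⌉ = 8.
The value at rank 8 is 68.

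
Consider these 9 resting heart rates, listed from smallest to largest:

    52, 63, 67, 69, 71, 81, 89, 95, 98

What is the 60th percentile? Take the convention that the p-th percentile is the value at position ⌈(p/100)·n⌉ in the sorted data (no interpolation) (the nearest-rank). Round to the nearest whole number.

81

n = 9.
Position = ⌈60/100 · 9⌉ = ⌈5.4⌉ = 6.
The value at rank 6 is 81.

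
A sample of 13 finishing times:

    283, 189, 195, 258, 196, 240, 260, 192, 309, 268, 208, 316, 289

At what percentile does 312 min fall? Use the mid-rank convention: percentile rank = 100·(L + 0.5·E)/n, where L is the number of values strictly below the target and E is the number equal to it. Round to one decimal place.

92.3

Sorted: 189, 192, 195, 196, 208, 240, 258, 260, 268, 283, 289, 309, 316.
Count below 312: L = 12; count equal: E = 0; n = 13.
Percentile rank = 100·(12 + 0.5·0)/13 = 100·12/13 = 92.31.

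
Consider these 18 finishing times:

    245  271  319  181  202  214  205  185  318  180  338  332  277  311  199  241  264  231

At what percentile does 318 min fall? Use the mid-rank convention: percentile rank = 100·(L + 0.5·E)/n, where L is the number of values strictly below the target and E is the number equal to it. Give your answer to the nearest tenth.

80.6

Sorted: 180, 181, 185, 199, 202, 205, 214, 231, 241, 245, 264, 271, 277, 311, 318, 319, 332, 338.
Count below 318: L = 14; count equal: E = 1; n = 18.
Percentile rank = 100·(14 + 0.5·1)/18 = 100·14.5/18 = 80.56.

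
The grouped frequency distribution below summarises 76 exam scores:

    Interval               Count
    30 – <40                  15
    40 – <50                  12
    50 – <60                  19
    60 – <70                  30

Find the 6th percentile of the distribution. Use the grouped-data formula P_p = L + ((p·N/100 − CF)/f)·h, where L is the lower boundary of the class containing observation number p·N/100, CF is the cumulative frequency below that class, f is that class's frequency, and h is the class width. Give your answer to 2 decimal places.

33.04

N = 76; target position k = 6/100 · 76 = 4.56.
Cumulative frequencies: 15, 27, 46, 76.
Observation 4.56 falls in the class 30 – <40.
L = 30, CF = 0, f = 15, h = 10.
P6 = 30 + ((4.56 − 0)/15)·10 = 30 + 3.04 = 33.04.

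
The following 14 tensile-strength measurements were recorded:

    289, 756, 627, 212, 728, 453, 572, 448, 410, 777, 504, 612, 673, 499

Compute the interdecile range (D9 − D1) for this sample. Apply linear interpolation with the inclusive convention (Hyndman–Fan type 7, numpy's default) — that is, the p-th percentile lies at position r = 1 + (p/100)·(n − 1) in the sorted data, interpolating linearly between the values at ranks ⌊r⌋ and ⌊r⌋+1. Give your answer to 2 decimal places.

Sorted: 212, 289, 410, 448, 453, 499, 504, 572, 612, 627, 673, 728, 756, 777.
n = 14.
P10: r = 2.3; ranks 2–3 are 289, 410; interpolating gives 325.3.
P90: r = 12.7; ranks 12–13 are 728, 756; interpolating gives 747.6.
Difference: 747.6 − 325.3 = 422.3.

422.30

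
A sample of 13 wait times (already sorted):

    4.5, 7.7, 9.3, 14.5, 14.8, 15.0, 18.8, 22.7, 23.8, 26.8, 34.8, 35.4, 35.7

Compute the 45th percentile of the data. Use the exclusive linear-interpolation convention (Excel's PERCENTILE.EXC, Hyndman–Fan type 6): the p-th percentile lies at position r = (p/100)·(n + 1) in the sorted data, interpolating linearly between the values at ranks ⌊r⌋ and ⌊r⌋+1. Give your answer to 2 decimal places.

16.14

n = 13.
r = (45/100)·(13 + 1) = 6.3.
Rank 6 is 15.0 and rank 7 is 18.8.
Interpolate: 15.0 + 0.3·(18.8 − 15.0) = 15.0 + 0.3·3.8 = 16.14.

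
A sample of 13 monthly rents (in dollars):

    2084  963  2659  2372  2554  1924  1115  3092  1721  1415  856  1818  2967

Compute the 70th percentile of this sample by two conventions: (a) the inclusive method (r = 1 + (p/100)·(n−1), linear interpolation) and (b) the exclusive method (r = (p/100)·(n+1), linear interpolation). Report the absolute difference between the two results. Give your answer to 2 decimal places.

72.80

Sorted: 856, 963, 1115, 1415, 1721, 1818, 1924, 2084, 2372, 2554, 2659, 2967, 3092.
n = 13.
(a) r = 9.4; between ranks 9 (2372) and 10 (2554): 2444.8.
(b) r = 9.8; between ranks 9 (2372) and 10 (2554): 2517.6.
|2444.8 − 2517.6| = 72.8.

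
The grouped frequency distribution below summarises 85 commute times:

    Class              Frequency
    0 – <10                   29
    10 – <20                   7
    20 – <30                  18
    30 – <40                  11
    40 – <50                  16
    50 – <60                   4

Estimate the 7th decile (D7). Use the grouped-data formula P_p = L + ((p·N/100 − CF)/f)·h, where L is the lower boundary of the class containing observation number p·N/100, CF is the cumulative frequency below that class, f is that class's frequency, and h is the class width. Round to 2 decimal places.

35.00

N = 85; target position k = 70/100 · 85 = 59.5.
Cumulative frequencies: 29, 36, 54, 65, 81, 85.
Observation 59.5 falls in the class 30 – <40.
L = 30, CF = 54, f = 11, h = 10.
P70 = 30 + ((59.5 − 54)/11)·10 = 30 + 5 = 35.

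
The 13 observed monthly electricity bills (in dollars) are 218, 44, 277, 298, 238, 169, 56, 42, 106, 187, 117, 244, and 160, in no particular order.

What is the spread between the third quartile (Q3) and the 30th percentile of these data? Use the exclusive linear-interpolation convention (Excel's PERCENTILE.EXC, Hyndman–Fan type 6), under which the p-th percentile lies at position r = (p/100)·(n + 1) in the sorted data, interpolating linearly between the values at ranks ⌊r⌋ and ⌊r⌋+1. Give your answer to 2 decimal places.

Sorted: 42, 44, 56, 106, 117, 160, 169, 187, 218, 238, 244, 277, 298.
n = 13.
P30: r = 4.2; ranks 4–5 are 106, 117; interpolating gives 108.2.
P75: r = 10.5; ranks 10–11 are 238, 244; interpolating gives 241.
Difference: 241 − 108.2 = 132.8.

132.80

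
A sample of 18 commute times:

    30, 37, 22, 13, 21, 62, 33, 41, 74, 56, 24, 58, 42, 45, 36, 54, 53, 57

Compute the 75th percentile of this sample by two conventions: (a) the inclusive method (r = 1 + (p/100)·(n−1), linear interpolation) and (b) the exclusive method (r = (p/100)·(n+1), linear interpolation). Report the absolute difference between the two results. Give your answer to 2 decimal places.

Sorted: 13, 21, 22, 24, 30, 33, 36, 37, 41, 42, 45, 53, 54, 56, 57, 58, 62, 74.
n = 18.
(a) r = 13.75; between ranks 13 (54) and 14 (56): 55.5.
(b) r = 14.25; between ranks 14 (56) and 15 (57): 56.25.
|55.5 − 56.25| = 0.75.

0.75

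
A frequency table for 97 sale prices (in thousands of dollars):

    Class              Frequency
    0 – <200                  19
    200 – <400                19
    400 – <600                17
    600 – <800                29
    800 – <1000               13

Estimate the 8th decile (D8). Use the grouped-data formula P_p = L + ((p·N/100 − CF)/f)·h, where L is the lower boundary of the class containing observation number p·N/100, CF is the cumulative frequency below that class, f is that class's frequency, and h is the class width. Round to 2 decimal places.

755.86

N = 97; target position k = 80/100 · 97 = 77.6.
Cumulative frequencies: 19, 38, 55, 84, 97.
Observation 77.6 falls in the class 600 – <800.
L = 600, CF = 55, f = 29, h = 200.
P80 = 600 + ((77.6 − 55)/29)·200 = 600 + 155.862 = 755.862.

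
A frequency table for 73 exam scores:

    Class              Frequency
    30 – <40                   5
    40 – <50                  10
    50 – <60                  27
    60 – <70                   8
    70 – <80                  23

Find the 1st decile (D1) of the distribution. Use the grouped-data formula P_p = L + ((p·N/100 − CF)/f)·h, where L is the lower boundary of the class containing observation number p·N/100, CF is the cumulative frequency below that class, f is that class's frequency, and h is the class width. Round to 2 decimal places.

N = 73; target position k = 10/100 · 73 = 7.3.
Cumulative frequencies: 5, 15, 42, 50, 73.
Observation 7.3 falls in the class 40 – <50.
L = 40, CF = 5, f = 10, h = 10.
P10 = 40 + ((7.3 − 5)/10)·10 = 40 + 2.3 = 42.3.

42.30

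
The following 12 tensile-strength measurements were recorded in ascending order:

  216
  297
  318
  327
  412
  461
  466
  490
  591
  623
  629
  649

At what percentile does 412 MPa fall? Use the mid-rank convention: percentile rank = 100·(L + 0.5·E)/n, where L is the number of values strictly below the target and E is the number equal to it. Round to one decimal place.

Count below 412: L = 4; count equal: E = 1; n = 12.
Percentile rank = 100·(4 + 0.5·1)/12 = 100·4.5/12 = 37.5.

37.5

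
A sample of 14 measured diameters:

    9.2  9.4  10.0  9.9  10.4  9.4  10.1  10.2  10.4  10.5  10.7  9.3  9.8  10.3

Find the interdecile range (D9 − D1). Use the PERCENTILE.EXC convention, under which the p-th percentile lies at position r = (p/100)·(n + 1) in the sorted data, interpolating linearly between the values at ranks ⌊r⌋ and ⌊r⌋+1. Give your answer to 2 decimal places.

1.35

Sorted: 9.2, 9.3, 9.4, 9.4, 9.8, 9.9, 10.0, 10.1, 10.2, 10.3, 10.4, 10.4, 10.5, 10.7.
n = 14.
P10: r = 1.5; ranks 1–2 are 9.2, 9.3; interpolating gives 9.25.
P90: r = 13.5; ranks 13–14 are 10.5, 10.7; interpolating gives 10.6.
Difference: 10.6 − 9.25 = 1.35.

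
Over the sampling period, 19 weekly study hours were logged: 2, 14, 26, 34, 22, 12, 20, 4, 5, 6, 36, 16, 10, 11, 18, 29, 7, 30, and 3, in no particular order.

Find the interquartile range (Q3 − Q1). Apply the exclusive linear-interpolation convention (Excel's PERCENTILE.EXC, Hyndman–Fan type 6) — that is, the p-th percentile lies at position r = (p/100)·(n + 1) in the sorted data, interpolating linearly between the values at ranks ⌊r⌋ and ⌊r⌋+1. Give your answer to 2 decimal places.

20.00

Sorted: 2, 3, 4, 5, 6, 7, 10, 11, 12, 14, 16, 18, 20, 22, 26, 29, 30, 34, 36.
n = 19.
P25: r = 5 (integer) → 6.
P75: r = 15 (integer) → 26.
Difference: 26 − 6 = 20.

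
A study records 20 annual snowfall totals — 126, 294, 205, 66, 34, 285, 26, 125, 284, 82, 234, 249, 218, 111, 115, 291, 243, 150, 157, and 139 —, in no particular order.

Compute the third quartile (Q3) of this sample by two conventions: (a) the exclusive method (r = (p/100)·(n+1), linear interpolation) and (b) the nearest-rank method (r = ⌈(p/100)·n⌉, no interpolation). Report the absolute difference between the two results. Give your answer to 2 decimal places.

4.50

Sorted: 26, 34, 66, 82, 111, 115, 125, 126, 139, 150, 157, 205, 218, 234, 243, 249, 284, 285, 291, 294.
n = 20.
(a) r = 15.75; between ranks 15 (243) and 16 (249): 247.5.
(b) the nearest-rank method: rank 15 → 243.
|247.5 − 243| = 4.5.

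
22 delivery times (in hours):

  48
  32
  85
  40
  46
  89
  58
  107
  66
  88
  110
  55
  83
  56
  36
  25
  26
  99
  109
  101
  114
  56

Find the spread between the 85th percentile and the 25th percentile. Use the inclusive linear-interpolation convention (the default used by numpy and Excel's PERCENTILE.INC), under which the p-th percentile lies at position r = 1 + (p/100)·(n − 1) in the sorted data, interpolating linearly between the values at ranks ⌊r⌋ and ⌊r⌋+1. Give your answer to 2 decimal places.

59.60

Sorted: 25, 26, 32, 36, 40, 46, 48, 55, 56, 56, 58, 66, 83, 85, 88, 89, 99, 101, 107, 109, 110, 114.
n = 22.
P25: r = 6.25; ranks 6–7 are 46, 48; interpolating gives 46.5.
P85: r = 18.85; ranks 18–19 are 101, 107; interpolating gives 106.1.
Difference: 106.1 − 46.5 = 59.6.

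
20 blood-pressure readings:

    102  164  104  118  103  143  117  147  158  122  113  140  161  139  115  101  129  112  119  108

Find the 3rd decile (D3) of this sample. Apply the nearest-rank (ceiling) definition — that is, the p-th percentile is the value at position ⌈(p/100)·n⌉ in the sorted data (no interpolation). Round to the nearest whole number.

Sorted: 101, 102, 103, 104, 108, 112, 113, 115, 117, 118, 119, 122, 129, 139, 140, 143, 147, 158, 161, 164.
n = 20.
Position = ⌈30/100 · 20⌉ = ⌈6⌉ = 6.
The value at rank 6 is 112.

112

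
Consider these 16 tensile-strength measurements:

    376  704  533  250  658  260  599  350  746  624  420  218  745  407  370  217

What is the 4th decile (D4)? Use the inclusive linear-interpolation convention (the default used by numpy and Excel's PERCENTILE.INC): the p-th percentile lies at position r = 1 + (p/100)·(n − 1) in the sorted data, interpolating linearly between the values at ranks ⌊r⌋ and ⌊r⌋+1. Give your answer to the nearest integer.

Sorted: 217, 218, 250, 260, 350, 370, 376, 407, 420, 533, 599, 624, 658, 704, 745, 746.
n = 16.
r = 1 + (40/100)·(16 − 1) = 1 + 6 = 7.
r is an integer, so P40 is the value at rank 7: 376.

376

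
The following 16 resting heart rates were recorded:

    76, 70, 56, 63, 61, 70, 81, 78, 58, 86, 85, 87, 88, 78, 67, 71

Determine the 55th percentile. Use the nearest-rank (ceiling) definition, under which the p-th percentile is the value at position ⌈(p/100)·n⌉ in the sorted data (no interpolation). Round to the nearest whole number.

Sorted: 56, 58, 61, 63, 67, 70, 70, 71, 76, 78, 78, 81, 85, 86, 87, 88.
n = 16.
Position = ⌈55/100 · 16⌉ = ⌈8.8⌉ = 9.
The value at rank 9 is 76.

76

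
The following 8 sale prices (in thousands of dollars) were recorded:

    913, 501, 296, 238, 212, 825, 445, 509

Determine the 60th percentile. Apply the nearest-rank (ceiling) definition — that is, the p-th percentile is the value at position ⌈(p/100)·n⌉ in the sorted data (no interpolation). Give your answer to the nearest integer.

501

Sorted: 212, 238, 296, 445, 501, 509, 825, 913.
n = 8.
Position = ⌈60/100 · 8⌉ = ⌈4.8⌉ = 5.
The value at rank 5 is 501.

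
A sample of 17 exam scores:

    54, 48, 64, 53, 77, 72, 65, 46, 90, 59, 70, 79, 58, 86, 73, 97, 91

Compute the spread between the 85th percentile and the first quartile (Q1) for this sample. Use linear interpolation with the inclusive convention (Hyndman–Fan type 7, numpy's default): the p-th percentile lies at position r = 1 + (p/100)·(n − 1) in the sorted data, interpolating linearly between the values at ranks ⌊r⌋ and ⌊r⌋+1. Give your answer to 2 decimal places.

30.40

Sorted: 46, 48, 53, 54, 58, 59, 64, 65, 70, 72, 73, 77, 79, 86, 90, 91, 97.
n = 17.
P25: r = 5 (integer) → 58.
P85: r = 14.6; ranks 14–15 are 86, 90; interpolating gives 88.4.
Difference: 88.4 − 58 = 30.4.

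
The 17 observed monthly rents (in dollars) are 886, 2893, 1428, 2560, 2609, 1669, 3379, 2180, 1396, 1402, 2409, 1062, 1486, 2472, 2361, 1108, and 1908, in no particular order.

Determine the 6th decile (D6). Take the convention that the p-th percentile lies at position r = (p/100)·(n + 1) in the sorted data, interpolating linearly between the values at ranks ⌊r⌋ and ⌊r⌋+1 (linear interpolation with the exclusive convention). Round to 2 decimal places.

2324.80

Sorted: 886, 1062, 1108, 1396, 1402, 1428, 1486, 1669, 1908, 2180, 2361, 2409, 2472, 2560, 2609, 2893, 3379.
n = 17.
r = (60/100)·(17 + 1) = 10.8.
Rank 10 is 2180 and rank 11 is 2361.
Interpolate: 2180 + 0.8·(2361 − 2180) = 2180 + 0.8·181 = 2324.8.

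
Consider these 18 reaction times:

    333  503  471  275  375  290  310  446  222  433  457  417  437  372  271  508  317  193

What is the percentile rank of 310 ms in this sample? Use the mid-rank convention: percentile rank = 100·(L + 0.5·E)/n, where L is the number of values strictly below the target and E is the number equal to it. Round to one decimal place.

30.6

Sorted: 193, 222, 271, 275, 290, 310, 317, 333, 372, 375, 417, 433, 437, 446, 457, 471, 503, 508.
Count below 310: L = 5; count equal: E = 1; n = 18.
Percentile rank = 100·(5 + 0.5·1)/18 = 100·5.5/18 = 30.56.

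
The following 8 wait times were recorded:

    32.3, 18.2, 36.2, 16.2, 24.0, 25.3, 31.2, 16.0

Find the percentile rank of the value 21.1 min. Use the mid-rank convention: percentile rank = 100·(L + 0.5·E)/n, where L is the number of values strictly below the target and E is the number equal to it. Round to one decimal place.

Sorted: 16.0, 16.2, 18.2, 24.0, 25.3, 31.2, 32.3, 36.2.
Count below 21.1: L = 3; count equal: E = 0; n = 8.
Percentile rank = 100·(3 + 0.5·0)/8 = 100·3/8 = 37.5.

37.5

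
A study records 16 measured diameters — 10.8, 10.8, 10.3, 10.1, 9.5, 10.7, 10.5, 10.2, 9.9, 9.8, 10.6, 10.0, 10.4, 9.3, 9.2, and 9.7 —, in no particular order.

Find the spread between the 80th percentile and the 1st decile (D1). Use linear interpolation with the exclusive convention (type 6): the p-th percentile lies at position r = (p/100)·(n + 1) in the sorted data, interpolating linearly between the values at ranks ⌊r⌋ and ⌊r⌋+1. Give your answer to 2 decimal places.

Sorted: 9.2, 9.3, 9.5, 9.7, 9.8, 9.9, 10.0, 10.1, 10.2, 10.3, 10.4, 10.5, 10.6, 10.7, 10.8, 10.8.
n = 16.
P10: r = 1.7; ranks 1–2 are 9.2, 9.3; interpolating gives 9.27.
P80: r = 13.6; ranks 13–14 are 10.6, 10.7; interpolating gives 10.66.
Difference: 10.66 − 9.27 = 1.39.

1.39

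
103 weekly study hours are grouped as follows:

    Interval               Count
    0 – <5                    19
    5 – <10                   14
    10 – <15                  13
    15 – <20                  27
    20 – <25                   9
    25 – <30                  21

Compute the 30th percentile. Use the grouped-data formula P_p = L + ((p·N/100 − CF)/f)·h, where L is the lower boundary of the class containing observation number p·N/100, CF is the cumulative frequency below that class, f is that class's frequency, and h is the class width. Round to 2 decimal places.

9.25

N = 103; target position k = 30/100 · 103 = 30.9.
Cumulative frequencies: 19, 33, 46, 73, 82, 103.
Observation 30.9 falls in the class 5 – <10.
L = 5, CF = 19, f = 14, h = 5.
P30 = 5 + ((30.9 − 19)/14)·5 = 5 + 4.25 = 9.25.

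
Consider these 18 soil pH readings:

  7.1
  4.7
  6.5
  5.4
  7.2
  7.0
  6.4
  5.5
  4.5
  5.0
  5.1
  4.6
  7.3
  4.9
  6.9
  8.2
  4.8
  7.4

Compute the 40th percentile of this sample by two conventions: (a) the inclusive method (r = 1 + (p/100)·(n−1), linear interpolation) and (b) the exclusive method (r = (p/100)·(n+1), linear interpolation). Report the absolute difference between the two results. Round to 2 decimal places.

0.06

Sorted: 4.5, 4.6, 4.7, 4.8, 4.9, 5.0, 5.1, 5.4, 5.5, 6.4, 6.5, 6.9, 7.0, 7.1, 7.2, 7.3, 7.4, 8.2.
n = 18.
(a) r = 7.8; between ranks 7 (5.1) and 8 (5.4): 5.34.
(b) r = 7.6; between ranks 7 (5.1) and 8 (5.4): 5.28.
|5.34 − 5.28| = 0.06.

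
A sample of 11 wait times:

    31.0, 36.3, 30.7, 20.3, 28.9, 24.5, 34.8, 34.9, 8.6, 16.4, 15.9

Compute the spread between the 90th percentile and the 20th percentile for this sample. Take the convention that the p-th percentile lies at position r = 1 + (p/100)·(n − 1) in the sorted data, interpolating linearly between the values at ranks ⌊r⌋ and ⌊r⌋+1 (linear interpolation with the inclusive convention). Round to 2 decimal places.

18.50

Sorted: 8.6, 15.9, 16.4, 20.3, 24.5, 28.9, 30.7, 31.0, 34.8, 34.9, 36.3.
n = 11.
P20: r = 3 (integer) → 16.4.
P90: r = 10 (integer) → 34.9.
Difference: 34.9 − 16.4 = 18.5.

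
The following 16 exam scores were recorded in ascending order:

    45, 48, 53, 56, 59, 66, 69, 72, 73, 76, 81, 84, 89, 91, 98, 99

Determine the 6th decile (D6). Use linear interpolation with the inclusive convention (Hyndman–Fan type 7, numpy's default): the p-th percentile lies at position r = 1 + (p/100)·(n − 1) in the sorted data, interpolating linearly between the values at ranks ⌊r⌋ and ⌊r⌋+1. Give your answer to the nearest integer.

76

n = 16.
r = 1 + (60/100)·(16 − 1) = 1 + 9 = 10.
r is an integer, so P60 is the value at rank 10: 76.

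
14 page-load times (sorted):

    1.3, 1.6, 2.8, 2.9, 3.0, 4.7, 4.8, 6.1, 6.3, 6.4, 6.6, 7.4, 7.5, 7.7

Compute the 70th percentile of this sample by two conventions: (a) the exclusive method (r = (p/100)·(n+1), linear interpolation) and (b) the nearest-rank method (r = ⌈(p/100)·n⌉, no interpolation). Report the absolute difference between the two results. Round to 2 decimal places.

0.10

n = 14.
(a) r = 10.5; between ranks 10 (6.4) and 11 (6.6): 6.5.
(b) the nearest-rank method: rank 10 → 6.4.
|6.5 − 6.4| = 0.1.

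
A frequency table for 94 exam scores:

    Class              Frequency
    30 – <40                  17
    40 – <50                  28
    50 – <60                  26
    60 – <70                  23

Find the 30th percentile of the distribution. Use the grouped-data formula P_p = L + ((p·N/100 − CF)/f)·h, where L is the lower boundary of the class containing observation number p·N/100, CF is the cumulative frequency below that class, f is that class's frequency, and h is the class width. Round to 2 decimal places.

N = 94; target position k = 30/100 · 94 = 28.2.
Cumulative frequencies: 17, 45, 71, 94.
Observation 28.2 falls in the class 40 – <50.
L = 40, CF = 17, f = 28, h = 10.
P30 = 40 + ((28.2 − 17)/28)·10 = 40 + 4 = 44.

44.00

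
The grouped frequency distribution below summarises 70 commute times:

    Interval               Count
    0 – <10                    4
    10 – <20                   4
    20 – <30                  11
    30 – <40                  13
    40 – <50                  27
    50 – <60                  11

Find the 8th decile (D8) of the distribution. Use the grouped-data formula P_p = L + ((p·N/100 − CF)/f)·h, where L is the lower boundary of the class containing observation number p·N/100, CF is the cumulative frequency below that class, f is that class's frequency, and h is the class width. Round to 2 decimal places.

N = 70; target position k = 80/100 · 70 = 56.
Cumulative frequencies: 4, 8, 19, 32, 59, 70.
Observation 56 falls in the class 40 – <50.
L = 40, CF = 32, f = 27, h = 10.
P80 = 40 + ((56 − 32)/27)·10 = 40 + 8.88889 = 48.8889.

48.89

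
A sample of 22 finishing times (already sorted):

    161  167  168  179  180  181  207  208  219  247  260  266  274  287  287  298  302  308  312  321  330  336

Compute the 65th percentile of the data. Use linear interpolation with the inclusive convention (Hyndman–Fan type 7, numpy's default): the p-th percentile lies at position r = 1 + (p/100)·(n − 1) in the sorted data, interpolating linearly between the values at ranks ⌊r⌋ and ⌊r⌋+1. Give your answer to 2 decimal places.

287.00

n = 22.
r = 1 + (65/100)·(22 − 1) = 1 + 13.65 = 14.65.
Rank 14 is 287 and rank 15 is 287.
Interpolate: 287 + 0.65·(287 − 287) = 287 + 0.65·0 = 287.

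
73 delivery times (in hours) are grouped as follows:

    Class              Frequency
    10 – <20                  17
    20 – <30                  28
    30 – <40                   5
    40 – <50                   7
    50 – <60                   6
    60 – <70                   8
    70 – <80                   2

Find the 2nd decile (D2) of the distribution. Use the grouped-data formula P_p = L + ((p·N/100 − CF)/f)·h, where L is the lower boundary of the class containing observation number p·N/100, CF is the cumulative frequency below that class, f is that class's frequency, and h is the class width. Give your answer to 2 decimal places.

18.59

N = 73; target position k = 20/100 · 73 = 14.6.
Cumulative frequencies: 17, 45, 50, 57, 63, 71, 73.
Observation 14.6 falls in the class 10 – <20.
L = 10, CF = 0, f = 17, h = 10.
P20 = 10 + ((14.6 − 0)/17)·10 = 10 + 8.58824 = 18.5882.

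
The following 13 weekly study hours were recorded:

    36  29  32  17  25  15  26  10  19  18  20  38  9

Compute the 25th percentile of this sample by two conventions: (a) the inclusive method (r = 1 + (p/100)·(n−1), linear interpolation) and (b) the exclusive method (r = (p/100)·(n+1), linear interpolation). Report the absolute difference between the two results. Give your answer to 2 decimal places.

Sorted: 9, 10, 15, 17, 18, 19, 20, 25, 26, 29, 32, 36, 38.
n = 13.
(a) r = 4 → value at rank 4 = 17.
(b) r = 3.5; between ranks 3 (15) and 4 (17): 16.
|17 − 16| = 1.

1.00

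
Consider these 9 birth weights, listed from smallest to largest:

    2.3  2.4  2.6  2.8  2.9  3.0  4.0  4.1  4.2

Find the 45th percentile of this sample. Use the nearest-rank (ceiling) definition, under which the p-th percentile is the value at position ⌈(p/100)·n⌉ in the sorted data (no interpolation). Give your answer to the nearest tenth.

2.9

n = 9.
Position = ⌈45/100 · 9⌉ = ⌈4.05⌉ = 5.
The value at rank 5 is 2.9.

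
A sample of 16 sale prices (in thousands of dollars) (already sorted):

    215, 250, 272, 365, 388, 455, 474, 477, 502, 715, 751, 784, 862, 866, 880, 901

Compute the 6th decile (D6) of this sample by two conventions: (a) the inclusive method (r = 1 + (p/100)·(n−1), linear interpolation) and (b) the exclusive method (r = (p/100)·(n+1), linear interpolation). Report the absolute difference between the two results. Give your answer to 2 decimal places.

n = 16.
(a) r = 10 → value at rank 10 = 715.
(b) r = 10.2; between ranks 10 (715) and 11 (751): 722.2.
|715 − 722.2| = 7.2.

7.20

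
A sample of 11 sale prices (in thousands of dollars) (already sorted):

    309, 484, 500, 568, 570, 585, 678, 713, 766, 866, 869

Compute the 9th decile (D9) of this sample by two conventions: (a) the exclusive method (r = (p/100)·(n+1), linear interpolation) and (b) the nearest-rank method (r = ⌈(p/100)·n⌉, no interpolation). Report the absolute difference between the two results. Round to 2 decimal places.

n = 11.
(a) r = 10.8; between ranks 10 (866) and 11 (869): 868.4.
(b) the nearest-rank method: rank 10 → 866.
|868.4 − 866| = 2.4.

2.40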